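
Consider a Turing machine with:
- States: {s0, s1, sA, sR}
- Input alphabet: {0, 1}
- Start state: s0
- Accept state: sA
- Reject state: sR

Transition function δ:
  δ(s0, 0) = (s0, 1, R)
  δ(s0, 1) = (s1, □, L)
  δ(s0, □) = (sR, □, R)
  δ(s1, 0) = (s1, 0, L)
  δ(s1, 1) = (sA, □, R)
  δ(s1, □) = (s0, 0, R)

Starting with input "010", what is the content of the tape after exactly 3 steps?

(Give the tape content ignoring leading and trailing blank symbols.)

Execution trace:
Initial: [s0]010
Step 1: δ(s0, 0) = (s0, 1, R) → 1[s0]10
Step 2: δ(s0, 1) = (s1, □, L) → [s1]1□0
Step 3: δ(s1, 1) = (sA, □, R) → □[sA]□0

The machine reaches the accept state sA and halts.

After 3 steps, the tape (ignoring leading/trailing blanks) is: 0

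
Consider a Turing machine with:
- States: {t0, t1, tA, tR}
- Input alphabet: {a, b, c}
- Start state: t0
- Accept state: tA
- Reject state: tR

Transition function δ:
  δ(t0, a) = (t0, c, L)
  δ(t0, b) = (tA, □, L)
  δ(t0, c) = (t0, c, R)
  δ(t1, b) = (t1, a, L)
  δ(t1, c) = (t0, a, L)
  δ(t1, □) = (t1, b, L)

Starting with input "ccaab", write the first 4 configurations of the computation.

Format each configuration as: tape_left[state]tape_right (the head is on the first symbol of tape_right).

Transitions applied:
Step 1: δ(t0, c) = (t0, c, R)
Step 2: δ(t0, c) = (t0, c, R)
Step 3: δ(t0, a) = (t0, c, L)

The first 4 configurations are:
[t0]ccaab ⊢ c[t0]caab ⊢ cc[t0]aab ⊢ c[t0]ccab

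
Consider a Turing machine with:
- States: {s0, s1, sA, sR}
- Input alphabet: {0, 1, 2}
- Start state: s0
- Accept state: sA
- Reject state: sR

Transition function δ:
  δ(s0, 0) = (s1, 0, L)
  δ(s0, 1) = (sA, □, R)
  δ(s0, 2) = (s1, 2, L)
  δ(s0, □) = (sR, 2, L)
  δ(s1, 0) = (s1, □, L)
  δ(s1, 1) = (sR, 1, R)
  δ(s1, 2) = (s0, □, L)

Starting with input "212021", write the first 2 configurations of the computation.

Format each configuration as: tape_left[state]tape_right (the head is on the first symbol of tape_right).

Transitions applied:
Step 1: δ(s0, 2) = (s1, 2, L)

The first 2 configurations are:
[s0]212021 ⊢ [s1]□212021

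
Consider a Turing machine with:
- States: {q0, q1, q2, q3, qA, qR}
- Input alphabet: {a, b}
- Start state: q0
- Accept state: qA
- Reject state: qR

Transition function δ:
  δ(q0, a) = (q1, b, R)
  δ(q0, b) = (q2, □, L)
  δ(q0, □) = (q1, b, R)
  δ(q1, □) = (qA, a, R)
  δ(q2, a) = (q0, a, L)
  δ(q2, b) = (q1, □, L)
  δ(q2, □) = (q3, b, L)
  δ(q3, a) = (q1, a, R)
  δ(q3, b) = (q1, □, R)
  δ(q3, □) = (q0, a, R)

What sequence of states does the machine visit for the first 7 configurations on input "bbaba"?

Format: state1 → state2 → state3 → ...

Execution trace:
Initial: [q0]bbaba
Step 1: δ(q0, b) = (q2, □, L) → [q2]□□baba
Step 2: δ(q2, □) = (q3, b, L) → [q3]□b□baba
Step 3: δ(q3, □) = (q0, a, R) → a[q0]b□baba
Step 4: δ(q0, b) = (q2, □, L) → [q2]a□□baba
Step 5: δ(q2, a) = (q0, a, L) → [q0]□a□□baba
Step 6: δ(q0, □) = (q1, b, R) → b[q1]a□□baba

No transition is defined for δ(q1, a). By convention the machine halts and rejects.

State sequence: q0 → q2 → q3 → q0 → q2 → q0 → q1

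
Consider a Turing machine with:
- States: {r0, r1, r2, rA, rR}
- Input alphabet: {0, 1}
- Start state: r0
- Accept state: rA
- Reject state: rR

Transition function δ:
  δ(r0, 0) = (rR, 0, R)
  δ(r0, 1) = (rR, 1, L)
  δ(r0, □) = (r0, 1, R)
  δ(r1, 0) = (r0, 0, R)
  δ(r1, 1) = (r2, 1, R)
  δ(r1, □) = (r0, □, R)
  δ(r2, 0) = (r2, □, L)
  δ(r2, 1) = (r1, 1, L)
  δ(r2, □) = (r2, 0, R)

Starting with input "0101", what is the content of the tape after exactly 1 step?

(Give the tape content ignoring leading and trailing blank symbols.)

Execution trace:
Initial: [r0]0101
Step 1: δ(r0, 0) = (rR, 0, R) → 0[rR]101

The machine reaches the reject state rR and halts.

After 1 step, the tape (ignoring leading/trailing blanks) is: 0101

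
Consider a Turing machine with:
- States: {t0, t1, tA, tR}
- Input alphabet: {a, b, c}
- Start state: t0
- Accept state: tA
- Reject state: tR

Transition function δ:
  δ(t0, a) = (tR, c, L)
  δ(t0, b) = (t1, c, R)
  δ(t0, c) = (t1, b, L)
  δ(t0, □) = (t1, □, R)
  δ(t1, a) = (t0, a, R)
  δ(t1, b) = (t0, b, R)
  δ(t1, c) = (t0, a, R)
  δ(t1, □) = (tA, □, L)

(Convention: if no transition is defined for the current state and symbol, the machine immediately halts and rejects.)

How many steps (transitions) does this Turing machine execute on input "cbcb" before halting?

Execution trace:
Initial: [t0]cbcb
Step 1: δ(t0, c) = (t1, b, L) → [t1]□bbcb
Step 2: δ(t1, □) = (tA, □, L) → [tA]□□bbcb

The machine reaches the accept state tA and halts.

The machine executed 2 steps before halting.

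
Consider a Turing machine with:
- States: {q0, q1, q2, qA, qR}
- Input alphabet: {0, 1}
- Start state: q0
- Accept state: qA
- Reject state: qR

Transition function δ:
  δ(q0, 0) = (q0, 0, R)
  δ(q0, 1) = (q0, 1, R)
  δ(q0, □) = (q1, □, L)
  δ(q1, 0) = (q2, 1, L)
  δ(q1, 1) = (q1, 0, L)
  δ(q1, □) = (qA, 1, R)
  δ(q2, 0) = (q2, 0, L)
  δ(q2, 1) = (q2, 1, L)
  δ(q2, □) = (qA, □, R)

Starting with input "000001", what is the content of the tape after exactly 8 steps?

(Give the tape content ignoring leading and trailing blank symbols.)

Execution trace:
Initial: [q0]000001
Step 1: δ(q0, 0) = (q0, 0, R) → 0[q0]00001
Step 2: δ(q0, 0) = (q0, 0, R) → 00[q0]0001
Step 3: δ(q0, 0) = (q0, 0, R) → 000[q0]001
Step 4: δ(q0, 0) = (q0, 0, R) → 0000[q0]01
Step 5: δ(q0, 0) = (q0, 0, R) → 00000[q0]1
Step 6: δ(q0, 1) = (q0, 1, R) → 000001[q0]□
Step 7: δ(q0, □) = (q1, □, L) → 00000[q1]1□
Step 8: δ(q1, 1) = (q1, 0, L) → 0000[q1]00□

After 8 steps, the tape (ignoring leading/trailing blanks) is: 000000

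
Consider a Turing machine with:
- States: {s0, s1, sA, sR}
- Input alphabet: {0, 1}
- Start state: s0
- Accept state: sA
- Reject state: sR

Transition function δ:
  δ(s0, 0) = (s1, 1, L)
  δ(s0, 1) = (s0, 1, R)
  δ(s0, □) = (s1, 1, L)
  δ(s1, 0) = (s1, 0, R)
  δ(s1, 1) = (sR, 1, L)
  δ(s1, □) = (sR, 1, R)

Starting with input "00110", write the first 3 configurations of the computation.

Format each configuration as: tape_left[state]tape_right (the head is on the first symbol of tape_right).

Transitions applied:
Step 1: δ(s0, 0) = (s1, 1, L)
Step 2: δ(s1, □) = (sR, 1, R)

The first 3 configurations are:
[s0]00110 ⊢ [s1]□10110 ⊢ 1[sR]10110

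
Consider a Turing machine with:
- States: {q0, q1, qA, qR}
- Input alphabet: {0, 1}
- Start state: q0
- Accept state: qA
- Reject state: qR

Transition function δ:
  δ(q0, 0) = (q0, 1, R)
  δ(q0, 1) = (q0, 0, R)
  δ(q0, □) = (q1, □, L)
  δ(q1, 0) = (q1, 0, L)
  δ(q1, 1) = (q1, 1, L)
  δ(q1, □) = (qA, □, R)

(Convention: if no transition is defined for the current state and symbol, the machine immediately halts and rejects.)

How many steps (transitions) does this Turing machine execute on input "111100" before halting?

Execution trace:
Initial: [q0]111100
Step 1: δ(q0, 1) = (q0, 0, R) → 0[q0]11100
Step 2: δ(q0, 1) = (q0, 0, R) → 00[q0]1100
Step 3: δ(q0, 1) = (q0, 0, R) → 000[q0]100
Step 4: δ(q0, 1) = (q0, 0, R) → 0000[q0]00
Step 5: δ(q0, 0) = (q0, 1, R) → 00001[q0]0
Step 6: δ(q0, 0) = (q0, 1, R) → 000011[q0]□
Step 7: δ(q0, □) = (q1, □, L) → 00001[q1]1□
Step 8: δ(q1, 1) = (q1, 1, L) → 0000[q1]11□
Step 9: δ(q1, 1) = (q1, 1, L) → 000[q1]011□
Step 10: δ(q1, 0) = (q1, 0, L) → 00[q1]0011□
Step 11: δ(q1, 0) = (q1, 0, L) → 0[q1]00011□
Step 12: δ(q1, 0) = (q1, 0, L) → [q1]000011□
Step 13: δ(q1, 0) = (q1, 0, L) → [q1]□000011□
Step 14: δ(q1, □) = (qA, □, R) → □[qA]000011□

The machine reaches the accept state qA and halts.

The machine executed 14 steps before halting.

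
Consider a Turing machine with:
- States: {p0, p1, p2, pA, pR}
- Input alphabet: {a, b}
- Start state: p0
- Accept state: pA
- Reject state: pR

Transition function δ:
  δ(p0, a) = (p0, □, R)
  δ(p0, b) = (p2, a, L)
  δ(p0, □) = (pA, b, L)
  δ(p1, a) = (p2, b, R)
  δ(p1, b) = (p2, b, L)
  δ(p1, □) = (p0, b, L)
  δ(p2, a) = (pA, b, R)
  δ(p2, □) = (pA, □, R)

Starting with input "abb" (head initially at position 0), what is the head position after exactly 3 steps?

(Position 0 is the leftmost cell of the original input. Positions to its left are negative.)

Execution trace (head position shown):
Step 0: [p0]abb  (head at position 0)
Step 1: move right → □[p0]bb  (head at position 1)
Step 2: move left → [p2]□ab  (head at position 0)
Step 3: move right → □[pA]ab  (head at position 1)

After 3 steps, the head is at position 1.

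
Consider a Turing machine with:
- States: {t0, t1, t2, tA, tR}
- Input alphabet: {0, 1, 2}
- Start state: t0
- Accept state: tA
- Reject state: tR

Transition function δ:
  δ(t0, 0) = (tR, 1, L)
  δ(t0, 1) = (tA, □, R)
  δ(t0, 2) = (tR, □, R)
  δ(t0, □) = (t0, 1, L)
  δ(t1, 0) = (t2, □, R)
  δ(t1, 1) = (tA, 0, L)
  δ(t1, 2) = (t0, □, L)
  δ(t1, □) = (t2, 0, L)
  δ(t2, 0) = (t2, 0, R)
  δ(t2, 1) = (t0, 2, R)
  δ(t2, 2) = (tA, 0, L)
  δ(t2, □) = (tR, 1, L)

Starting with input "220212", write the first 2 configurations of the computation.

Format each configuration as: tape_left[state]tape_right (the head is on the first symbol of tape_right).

Transitions applied:
Step 1: δ(t0, 2) = (tR, □, R)

The first 2 configurations are:
[t0]220212 ⊢ □[tR]20212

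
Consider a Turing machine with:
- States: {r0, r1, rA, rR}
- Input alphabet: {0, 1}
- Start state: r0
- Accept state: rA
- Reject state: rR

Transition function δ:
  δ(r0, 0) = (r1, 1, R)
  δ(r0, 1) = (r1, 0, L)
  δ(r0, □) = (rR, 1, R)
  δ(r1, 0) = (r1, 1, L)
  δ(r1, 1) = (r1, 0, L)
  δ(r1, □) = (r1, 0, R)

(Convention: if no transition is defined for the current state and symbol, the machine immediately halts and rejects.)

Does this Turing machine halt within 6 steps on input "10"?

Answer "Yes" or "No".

Execution trace:
Initial: [r0]10
Step 1: δ(r0, 1) = (r1, 0, L) → [r1]□00
Step 2: δ(r1, □) = (r1, 0, R) → 0[r1]00
Step 3: δ(r1, 0) = (r1, 1, L) → [r1]010
Step 4: δ(r1, 0) = (r1, 1, L) → [r1]□110
Step 5: δ(r1, □) = (r1, 0, R) → 0[r1]110
Step 6: δ(r1, 1) = (r1, 0, L) → [r1]0010

The machine has not reached a halting state after 6 steps.
The machine did not halt within the 6-step bound.

Answer: No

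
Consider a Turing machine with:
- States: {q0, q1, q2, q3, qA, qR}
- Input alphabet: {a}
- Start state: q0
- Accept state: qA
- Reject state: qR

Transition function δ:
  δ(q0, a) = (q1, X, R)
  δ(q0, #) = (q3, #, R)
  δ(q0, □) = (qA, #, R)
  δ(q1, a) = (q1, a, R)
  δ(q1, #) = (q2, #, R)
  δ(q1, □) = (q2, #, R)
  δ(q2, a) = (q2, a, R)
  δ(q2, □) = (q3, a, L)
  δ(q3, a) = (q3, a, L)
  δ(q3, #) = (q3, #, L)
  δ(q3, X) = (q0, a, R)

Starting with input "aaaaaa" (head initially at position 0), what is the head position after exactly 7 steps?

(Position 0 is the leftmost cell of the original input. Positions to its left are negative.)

Execution trace (head position shown):
Step 0: [q0]aaaaaa  (head at position 0)
Step 1: move right → X[q1]aaaaa  (head at position 1)
Step 2: move right → Xa[q1]aaaa  (head at position 2)
Step 3: move right → Xaa[q1]aaa  (head at position 3)
Step 4: move right → Xaaa[q1]aa  (head at position 4)
Step 5: move right → Xaaaa[q1]a  (head at position 5)
Step 6: move right → Xaaaaa[q1]□  (head at position 6)
Step 7: move right → Xaaaaa#[q2]□  (head at position 7)

After 7 steps, the head is at position 7.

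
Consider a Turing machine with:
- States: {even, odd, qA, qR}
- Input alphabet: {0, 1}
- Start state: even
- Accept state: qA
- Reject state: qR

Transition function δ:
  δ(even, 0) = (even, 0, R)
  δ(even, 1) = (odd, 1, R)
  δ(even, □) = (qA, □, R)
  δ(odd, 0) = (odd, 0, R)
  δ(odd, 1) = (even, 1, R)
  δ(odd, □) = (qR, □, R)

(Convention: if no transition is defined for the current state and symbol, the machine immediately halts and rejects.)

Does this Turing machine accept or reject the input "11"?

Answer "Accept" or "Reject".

Execution trace:
Initial: [even]11
Step 1: δ(even, 1) = (odd, 1, R) → 1[odd]1
Step 2: δ(odd, 1) = (even, 1, R) → 11[even]□
Step 3: δ(even, □) = (qA, □, R) → 11□[qA]□

The machine reaches the accept state qA and halts.

Answer: Accept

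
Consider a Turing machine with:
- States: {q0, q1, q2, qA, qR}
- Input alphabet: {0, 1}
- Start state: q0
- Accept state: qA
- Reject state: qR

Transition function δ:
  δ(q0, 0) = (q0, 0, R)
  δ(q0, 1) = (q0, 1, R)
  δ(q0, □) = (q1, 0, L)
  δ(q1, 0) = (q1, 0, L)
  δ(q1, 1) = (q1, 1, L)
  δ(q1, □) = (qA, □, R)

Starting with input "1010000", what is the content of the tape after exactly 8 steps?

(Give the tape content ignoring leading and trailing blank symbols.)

Execution trace:
Initial: [q0]1010000
Step 1: δ(q0, 1) = (q0, 1, R) → 1[q0]010000
Step 2: δ(q0, 0) = (q0, 0, R) → 10[q0]10000
Step 3: δ(q0, 1) = (q0, 1, R) → 101[q0]0000
Step 4: δ(q0, 0) = (q0, 0, R) → 1010[q0]000
Step 5: δ(q0, 0) = (q0, 0, R) → 10100[q0]00
Step 6: δ(q0, 0) = (q0, 0, R) → 101000[q0]0
Step 7: δ(q0, 0) = (q0, 0, R) → 1010000[q0]□
Step 8: δ(q0, □) = (q1, 0, L) → 101000[q1]00

After 8 steps, the tape (ignoring leading/trailing blanks) is: 10100000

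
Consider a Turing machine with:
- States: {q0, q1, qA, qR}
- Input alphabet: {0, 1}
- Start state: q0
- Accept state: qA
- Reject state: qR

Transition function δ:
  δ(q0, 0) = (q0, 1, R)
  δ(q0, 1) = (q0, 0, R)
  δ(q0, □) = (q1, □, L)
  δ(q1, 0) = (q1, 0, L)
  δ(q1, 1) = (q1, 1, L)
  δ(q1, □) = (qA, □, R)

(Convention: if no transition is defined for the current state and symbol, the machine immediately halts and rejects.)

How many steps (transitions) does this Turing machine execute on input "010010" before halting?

Execution trace:
Initial: [q0]010010
Step 1: δ(q0, 0) = (q0, 1, R) → 1[q0]10010
Step 2: δ(q0, 1) = (q0, 0, R) → 10[q0]0010
Step 3: δ(q0, 0) = (q0, 1, R) → 101[q0]010
Step 4: δ(q0, 0) = (q0, 1, R) → 1011[q0]10
Step 5: δ(q0, 1) = (q0, 0, R) → 10110[q0]0
Step 6: δ(q0, 0) = (q0, 1, R) → 101101[q0]□
Step 7: δ(q0, □) = (q1, □, L) → 10110[q1]1□
Step 8: δ(q1, 1) = (q1, 1, L) → 1011[q1]01□
Step 9: δ(q1, 0) = (q1, 0, L) → 101[q1]101□
Step 10: δ(q1, 1) = (q1, 1, L) → 10[q1]1101□
Step 11: δ(q1, 1) = (q1, 1, L) → 1[q1]01101□
Step 12: δ(q1, 0) = (q1, 0, L) → [q1]101101□
Step 13: δ(q1, 1) = (q1, 1, L) → [q1]□101101□
Step 14: δ(q1, □) = (qA, □, R) → □[qA]101101□

The machine reaches the accept state qA and halts.

The machine executed 14 steps before halting.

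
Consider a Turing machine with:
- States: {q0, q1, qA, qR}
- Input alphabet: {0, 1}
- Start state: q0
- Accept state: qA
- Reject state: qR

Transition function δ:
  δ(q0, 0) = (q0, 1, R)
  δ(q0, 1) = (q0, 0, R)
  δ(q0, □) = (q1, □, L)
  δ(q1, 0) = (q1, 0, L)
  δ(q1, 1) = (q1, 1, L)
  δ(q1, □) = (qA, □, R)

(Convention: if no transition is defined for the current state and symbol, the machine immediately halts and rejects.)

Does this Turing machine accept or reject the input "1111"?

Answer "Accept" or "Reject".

Execution trace:
Initial: [q0]1111
Step 1: δ(q0, 1) = (q0, 0, R) → 0[q0]111
Step 2: δ(q0, 1) = (q0, 0, R) → 00[q0]11
Step 3: δ(q0, 1) = (q0, 0, R) → 000[q0]1
Step 4: δ(q0, 1) = (q0, 0, R) → 0000[q0]□
Step 5: δ(q0, □) = (q1, □, L) → 000[q1]0□
Step 6: δ(q1, 0) = (q1, 0, L) → 00[q1]00□
Step 7: δ(q1, 0) = (q1, 0, L) → 0[q1]000□
Step 8: δ(q1, 0) = (q1, 0, L) → [q1]0000□
Step 9: δ(q1, 0) = (q1, 0, L) → [q1]□0000□
Step 10: δ(q1, □) = (qA, □, R) → □[qA]0000□

The machine reaches the accept state qA and halts.

Answer: Accept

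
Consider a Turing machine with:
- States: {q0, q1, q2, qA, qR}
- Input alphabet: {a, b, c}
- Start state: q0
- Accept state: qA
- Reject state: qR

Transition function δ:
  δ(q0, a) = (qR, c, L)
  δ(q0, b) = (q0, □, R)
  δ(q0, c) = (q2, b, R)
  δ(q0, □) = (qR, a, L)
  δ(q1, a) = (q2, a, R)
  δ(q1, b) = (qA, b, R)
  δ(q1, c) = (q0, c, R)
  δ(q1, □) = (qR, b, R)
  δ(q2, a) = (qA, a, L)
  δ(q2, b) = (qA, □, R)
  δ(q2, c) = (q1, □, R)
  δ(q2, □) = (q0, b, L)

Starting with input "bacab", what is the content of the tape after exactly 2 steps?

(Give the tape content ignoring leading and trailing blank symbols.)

Execution trace:
Initial: [q0]bacab
Step 1: δ(q0, b) = (q0, □, R) → □[q0]acab
Step 2: δ(q0, a) = (qR, c, L) → [qR]□ccab

The machine reaches the reject state qR and halts.

After 2 steps, the tape (ignoring leading/trailing blanks) is: ccab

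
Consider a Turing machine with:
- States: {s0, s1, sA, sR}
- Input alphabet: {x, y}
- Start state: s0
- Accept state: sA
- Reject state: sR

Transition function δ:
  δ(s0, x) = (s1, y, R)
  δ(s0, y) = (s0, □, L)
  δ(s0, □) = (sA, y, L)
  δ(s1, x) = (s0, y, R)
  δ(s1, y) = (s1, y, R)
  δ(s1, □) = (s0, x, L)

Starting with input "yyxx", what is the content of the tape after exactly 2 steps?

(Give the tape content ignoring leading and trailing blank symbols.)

Execution trace:
Initial: [s0]yyxx
Step 1: δ(s0, y) = (s0, □, L) → [s0]□□yxx
Step 2: δ(s0, □) = (sA, y, L) → [sA]□y□yxx

The machine reaches the accept state sA and halts.

After 2 steps, the tape (ignoring leading/trailing blanks) is: y□yxx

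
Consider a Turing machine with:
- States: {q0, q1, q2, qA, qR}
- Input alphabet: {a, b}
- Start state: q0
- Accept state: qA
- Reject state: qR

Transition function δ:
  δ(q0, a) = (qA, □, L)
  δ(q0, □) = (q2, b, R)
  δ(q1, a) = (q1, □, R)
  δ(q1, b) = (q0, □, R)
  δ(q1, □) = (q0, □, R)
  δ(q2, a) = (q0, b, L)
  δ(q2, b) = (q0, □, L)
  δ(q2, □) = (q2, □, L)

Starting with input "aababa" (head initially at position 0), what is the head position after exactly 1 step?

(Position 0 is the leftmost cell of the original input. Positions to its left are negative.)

Execution trace (head position shown):
Step 0: [q0]aababa  (head at position 0)
Step 1: move left → [qA]□□ababa  (head at position -1)

After 1 step, the head is at position -1.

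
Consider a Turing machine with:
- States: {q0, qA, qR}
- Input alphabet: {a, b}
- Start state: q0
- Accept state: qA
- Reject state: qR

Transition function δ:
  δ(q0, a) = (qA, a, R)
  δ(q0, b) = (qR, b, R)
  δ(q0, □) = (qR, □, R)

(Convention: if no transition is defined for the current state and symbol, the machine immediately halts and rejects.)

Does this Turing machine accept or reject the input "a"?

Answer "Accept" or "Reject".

Execution trace:
Initial: [q0]a
Step 1: δ(q0, a) = (qA, a, R) → a[qA]□

The machine reaches the accept state qA and halts.

Answer: Accept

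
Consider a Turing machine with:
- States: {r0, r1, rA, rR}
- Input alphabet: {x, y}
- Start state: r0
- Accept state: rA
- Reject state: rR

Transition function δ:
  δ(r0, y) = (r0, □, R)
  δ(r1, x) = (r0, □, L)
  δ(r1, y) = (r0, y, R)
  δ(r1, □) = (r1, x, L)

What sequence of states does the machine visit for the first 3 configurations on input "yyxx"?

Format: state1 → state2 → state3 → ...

Execution trace:
Initial: [r0]yyxx
Step 1: δ(r0, y) = (r0, □, R) → □[r0]yxx
Step 2: δ(r0, y) = (r0, □, R) → □□[r0]xx

No transition is defined for δ(r0, x). By convention the machine halts and rejects.

State sequence: r0 → r0 → r0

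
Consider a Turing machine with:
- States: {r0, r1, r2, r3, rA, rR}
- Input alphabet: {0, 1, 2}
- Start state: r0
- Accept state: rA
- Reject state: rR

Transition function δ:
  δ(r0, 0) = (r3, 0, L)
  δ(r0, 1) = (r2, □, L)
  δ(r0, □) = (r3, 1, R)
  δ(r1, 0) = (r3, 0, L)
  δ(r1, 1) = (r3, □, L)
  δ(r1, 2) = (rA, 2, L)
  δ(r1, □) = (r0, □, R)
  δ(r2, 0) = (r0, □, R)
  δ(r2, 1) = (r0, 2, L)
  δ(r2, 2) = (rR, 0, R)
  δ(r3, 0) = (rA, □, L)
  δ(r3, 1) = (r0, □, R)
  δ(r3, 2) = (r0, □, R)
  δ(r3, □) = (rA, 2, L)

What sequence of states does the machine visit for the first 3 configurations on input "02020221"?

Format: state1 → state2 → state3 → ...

Execution trace:
Initial: [r0]02020221
Step 1: δ(r0, 0) = (r3, 0, L) → [r3]□02020221
Step 2: δ(r3, □) = (rA, 2, L) → [rA]□202020221

The machine reaches the accept state rA and halts.

State sequence: r0 → r3 → rA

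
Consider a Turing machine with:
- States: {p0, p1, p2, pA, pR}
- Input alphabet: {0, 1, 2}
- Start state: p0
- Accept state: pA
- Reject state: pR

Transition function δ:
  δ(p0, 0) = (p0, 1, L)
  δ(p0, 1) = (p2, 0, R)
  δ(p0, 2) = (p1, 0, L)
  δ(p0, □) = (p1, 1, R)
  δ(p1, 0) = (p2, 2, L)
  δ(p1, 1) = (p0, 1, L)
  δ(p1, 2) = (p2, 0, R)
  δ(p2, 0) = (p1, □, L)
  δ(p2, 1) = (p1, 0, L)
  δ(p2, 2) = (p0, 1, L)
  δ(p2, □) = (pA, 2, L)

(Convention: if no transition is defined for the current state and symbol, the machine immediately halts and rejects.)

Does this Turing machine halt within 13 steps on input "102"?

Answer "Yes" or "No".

Execution trace:
Initial: [p0]102
Step 1: δ(p0, 1) = (p2, 0, R) → 0[p2]02
Step 2: δ(p2, 0) = (p1, □, L) → [p1]0□2
Step 3: δ(p1, 0) = (p2, 2, L) → [p2]□2□2
Step 4: δ(p2, □) = (pA, 2, L) → [pA]□22□2

The machine reaches the accept state pA and halts.
The machine halted after 4 steps (within the 13-step bound).

Answer: Yes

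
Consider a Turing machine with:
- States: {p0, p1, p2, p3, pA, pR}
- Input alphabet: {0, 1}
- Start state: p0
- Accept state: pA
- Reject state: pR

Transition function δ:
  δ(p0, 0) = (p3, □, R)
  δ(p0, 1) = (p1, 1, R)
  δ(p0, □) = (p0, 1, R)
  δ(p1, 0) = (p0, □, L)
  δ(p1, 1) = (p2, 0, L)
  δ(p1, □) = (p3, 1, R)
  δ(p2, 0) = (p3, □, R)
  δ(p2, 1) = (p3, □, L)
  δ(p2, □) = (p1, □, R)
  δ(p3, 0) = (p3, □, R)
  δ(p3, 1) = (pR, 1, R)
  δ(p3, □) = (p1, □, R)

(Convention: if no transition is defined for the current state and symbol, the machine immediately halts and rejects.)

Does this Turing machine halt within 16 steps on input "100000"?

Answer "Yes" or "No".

Execution trace:
Initial: [p0]100000
Step 1: δ(p0, 1) = (p1, 1, R) → 1[p1]00000
Step 2: δ(p1, 0) = (p0, □, L) → [p0]1□0000
Step 3: δ(p0, 1) = (p1, 1, R) → 1[p1]□0000
Step 4: δ(p1, □) = (p3, 1, R) → 11[p3]0000
Step 5: δ(p3, 0) = (p3, □, R) → 11□[p3]000
Step 6: δ(p3, 0) = (p3, □, R) → 11□□[p3]00
Step 7: δ(p3, 0) = (p3, □, R) → 11□□□[p3]0
Step 8: δ(p3, 0) = (p3, □, R) → 11□□□□[p3]□
Step 9: δ(p3, □) = (p1, □, R) → 11□□□□□[p1]□
Step 10: δ(p1, □) = (p3, 1, R) → 11□□□□□1[p3]□
Step 11: δ(p3, □) = (p1, □, R) → 11□□□□□1□[p1]□
Step 12: δ(p1, □) = (p3, 1, R) → 11□□□□□1□1[p3]□
Step 13: δ(p3, □) = (p1, □, R) → 11□□□□□1□1□[p1]□
Step 14: δ(p1, □) = (p3, 1, R) → 11□□□□□1□1□1[p3]□
Step 15: δ(p3, □) = (p1, □, R) → 11□□□□□1□1□1□[p1]□
Step 16: δ(p1, □) = (p3, 1, R) → 11□□□□□1□1□1□1[p3]□

The machine has not reached a halting state after 16 steps.
The machine did not halt within the 16-step bound.

Answer: No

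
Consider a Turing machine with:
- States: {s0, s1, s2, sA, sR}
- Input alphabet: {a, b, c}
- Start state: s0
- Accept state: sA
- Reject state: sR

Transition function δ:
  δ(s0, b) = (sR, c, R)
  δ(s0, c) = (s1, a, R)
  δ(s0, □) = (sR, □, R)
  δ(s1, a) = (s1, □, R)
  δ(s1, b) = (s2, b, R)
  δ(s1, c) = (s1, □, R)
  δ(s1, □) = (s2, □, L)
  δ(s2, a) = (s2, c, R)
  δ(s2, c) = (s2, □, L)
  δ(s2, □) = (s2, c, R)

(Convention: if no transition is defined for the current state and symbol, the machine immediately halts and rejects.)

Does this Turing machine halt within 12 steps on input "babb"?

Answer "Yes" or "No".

Execution trace:
Initial: [s0]babb
Step 1: δ(s0, b) = (sR, c, R) → c[sR]abb

The machine reaches the reject state sR and halts.
The machine halted after 1 step (within the 12-step bound).

Answer: Yes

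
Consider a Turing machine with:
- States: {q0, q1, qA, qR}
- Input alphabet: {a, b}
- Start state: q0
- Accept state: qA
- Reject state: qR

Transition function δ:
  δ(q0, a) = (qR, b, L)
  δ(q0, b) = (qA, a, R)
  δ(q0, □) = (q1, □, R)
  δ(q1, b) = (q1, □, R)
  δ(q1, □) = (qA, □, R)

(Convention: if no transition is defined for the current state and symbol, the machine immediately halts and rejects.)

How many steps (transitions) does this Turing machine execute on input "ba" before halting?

Execution trace:
Initial: [q0]ba
Step 1: δ(q0, b) = (qA, a, R) → a[qA]a

The machine reaches the accept state qA and halts.

The machine executed 1 step before halting.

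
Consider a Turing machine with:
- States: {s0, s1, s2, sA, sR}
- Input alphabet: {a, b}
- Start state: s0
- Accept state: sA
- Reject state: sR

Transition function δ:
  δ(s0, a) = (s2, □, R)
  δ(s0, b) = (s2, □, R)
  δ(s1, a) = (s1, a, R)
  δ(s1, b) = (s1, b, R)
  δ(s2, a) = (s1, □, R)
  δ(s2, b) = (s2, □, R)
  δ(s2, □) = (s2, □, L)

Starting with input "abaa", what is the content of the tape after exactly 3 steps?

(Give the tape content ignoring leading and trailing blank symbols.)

Execution trace:
Initial: [s0]abaa
Step 1: δ(s0, a) = (s2, □, R) → □[s2]baa
Step 2: δ(s2, b) = (s2, □, R) → □□[s2]aa
Step 3: δ(s2, a) = (s1, □, R) → □□□[s1]a

After 3 steps, the tape (ignoring leading/trailing blanks) is: a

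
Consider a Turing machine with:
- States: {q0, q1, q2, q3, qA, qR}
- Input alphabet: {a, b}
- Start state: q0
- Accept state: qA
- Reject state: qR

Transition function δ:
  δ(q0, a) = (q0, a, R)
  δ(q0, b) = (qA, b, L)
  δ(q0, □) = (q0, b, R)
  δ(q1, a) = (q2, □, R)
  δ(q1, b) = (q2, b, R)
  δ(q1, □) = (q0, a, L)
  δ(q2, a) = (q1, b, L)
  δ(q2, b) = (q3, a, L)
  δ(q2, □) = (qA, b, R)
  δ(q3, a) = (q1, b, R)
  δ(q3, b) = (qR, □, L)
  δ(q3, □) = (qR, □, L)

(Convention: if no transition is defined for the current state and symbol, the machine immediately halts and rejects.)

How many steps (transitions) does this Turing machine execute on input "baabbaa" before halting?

Execution trace:
Initial: [q0]baabbaa
Step 1: δ(q0, b) = (qA, b, L) → [qA]□baabbaa

The machine reaches the accept state qA and halts.

The machine executed 1 step before halting.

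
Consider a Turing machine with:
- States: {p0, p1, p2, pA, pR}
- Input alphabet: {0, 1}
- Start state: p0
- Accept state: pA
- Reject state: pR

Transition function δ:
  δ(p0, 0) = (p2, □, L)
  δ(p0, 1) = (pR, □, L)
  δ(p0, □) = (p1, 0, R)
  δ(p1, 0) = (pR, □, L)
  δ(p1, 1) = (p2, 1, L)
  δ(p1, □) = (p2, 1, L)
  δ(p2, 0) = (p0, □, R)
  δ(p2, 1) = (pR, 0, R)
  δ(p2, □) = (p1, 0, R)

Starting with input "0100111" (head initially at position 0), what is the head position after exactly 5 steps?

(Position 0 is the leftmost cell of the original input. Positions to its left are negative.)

Execution trace (head position shown):
Step 0: [p0]0100111  (head at position 0)
Step 1: move left → [p2]□□100111  (head at position -1)
Step 2: move right → 0[p1]□100111  (head at position 0)
Step 3: move left → [p2]01100111  (head at position -1)
Step 4: move right → □[p0]1100111  (head at position 0)
Step 5: move left → [pR]□□100111  (head at position -1)

After 5 steps, the head is at position -1.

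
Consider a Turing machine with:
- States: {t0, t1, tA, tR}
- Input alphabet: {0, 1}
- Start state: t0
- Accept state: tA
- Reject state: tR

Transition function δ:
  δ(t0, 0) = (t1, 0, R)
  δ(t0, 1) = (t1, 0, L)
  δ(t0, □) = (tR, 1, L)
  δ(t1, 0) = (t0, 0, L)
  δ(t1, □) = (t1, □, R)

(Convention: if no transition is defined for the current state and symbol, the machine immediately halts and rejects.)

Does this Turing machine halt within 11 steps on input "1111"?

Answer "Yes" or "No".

Execution trace:
Initial: [t0]1111
Step 1: δ(t0, 1) = (t1, 0, L) → [t1]□0111
Step 2: δ(t1, □) = (t1, □, R) → □[t1]0111
Step 3: δ(t1, 0) = (t0, 0, L) → [t0]□0111
Step 4: δ(t0, □) = (tR, 1, L) → [tR]□10111

The machine reaches the reject state tR and halts.
The machine halted after 4 steps (within the 11-step bound).

Answer: Yes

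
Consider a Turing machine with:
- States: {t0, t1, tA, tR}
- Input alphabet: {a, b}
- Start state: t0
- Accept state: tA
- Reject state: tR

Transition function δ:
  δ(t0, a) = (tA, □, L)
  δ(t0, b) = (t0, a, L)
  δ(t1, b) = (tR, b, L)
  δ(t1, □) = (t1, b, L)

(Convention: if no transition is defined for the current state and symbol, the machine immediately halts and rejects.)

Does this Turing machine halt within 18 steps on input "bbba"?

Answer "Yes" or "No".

Execution trace:
Initial: [t0]bbba
Step 1: δ(t0, b) = (t0, a, L) → [t0]□abba

No transition is defined for δ(t0, □). By convention the machine halts and rejects.
The machine halted after 1 step (within the 18-step bound).

Answer: Yes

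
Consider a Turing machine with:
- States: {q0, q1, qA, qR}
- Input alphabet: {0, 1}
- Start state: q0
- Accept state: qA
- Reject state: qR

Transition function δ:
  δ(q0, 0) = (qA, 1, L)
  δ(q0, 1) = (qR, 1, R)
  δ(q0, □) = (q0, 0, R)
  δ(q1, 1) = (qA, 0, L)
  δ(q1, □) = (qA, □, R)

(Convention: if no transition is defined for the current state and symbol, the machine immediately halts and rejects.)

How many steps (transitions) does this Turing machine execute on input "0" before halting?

Execution trace:
Initial: [q0]0
Step 1: δ(q0, 0) = (qA, 1, L) → [qA]□1

The machine reaches the accept state qA and halts.

The machine executed 1 step before halting.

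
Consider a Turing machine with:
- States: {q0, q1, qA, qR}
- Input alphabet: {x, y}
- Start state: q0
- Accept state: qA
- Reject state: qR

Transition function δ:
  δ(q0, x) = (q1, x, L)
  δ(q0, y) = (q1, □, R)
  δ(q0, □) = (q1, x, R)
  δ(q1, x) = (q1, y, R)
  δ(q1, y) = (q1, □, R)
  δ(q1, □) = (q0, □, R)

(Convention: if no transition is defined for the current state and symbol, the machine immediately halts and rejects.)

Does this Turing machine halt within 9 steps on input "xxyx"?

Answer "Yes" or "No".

Execution trace:
Initial: [q0]xxyx
Step 1: δ(q0, x) = (q1, x, L) → [q1]□xxyx
Step 2: δ(q1, □) = (q0, □, R) → □[q0]xxyx
Step 3: δ(q0, x) = (q1, x, L) → [q1]□xxyx
Step 4: δ(q1, □) = (q0, □, R) → □[q0]xxyx
Step 5: δ(q0, x) = (q1, x, L) → [q1]□xxyx
Step 6: δ(q1, □) = (q0, □, R) → □[q0]xxyx
Step 7: δ(q0, x) = (q1, x, L) → [q1]□xxyx
Step 8: δ(q1, □) = (q0, □, R) → □[q0]xxyx
Step 9: δ(q0, x) = (q1, x, L) → [q1]□xxyx

The machine has not reached a halting state after 9 steps.
The machine did not halt within the 9-step bound.

Answer: No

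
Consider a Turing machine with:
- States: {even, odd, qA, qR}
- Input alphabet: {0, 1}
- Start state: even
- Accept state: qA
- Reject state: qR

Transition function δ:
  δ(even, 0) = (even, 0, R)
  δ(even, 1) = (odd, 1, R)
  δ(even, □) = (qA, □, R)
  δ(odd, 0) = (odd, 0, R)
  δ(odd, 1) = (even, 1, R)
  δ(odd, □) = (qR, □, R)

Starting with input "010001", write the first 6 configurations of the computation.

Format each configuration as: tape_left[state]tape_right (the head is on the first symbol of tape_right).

Transitions applied:
Step 1: δ(even, 0) = (even, 0, R)
Step 2: δ(even, 1) = (odd, 1, R)
Step 3: δ(odd, 0) = (odd, 0, R)
Step 4: δ(odd, 0) = (odd, 0, R)
Step 5: δ(odd, 0) = (odd, 0, R)

The first 6 configurations are:
[even]010001 ⊢ 0[even]10001 ⊢ 01[odd]0001 ⊢ 010[odd]001 ⊢ 0100[odd]01 ⊢ 01000[odd]1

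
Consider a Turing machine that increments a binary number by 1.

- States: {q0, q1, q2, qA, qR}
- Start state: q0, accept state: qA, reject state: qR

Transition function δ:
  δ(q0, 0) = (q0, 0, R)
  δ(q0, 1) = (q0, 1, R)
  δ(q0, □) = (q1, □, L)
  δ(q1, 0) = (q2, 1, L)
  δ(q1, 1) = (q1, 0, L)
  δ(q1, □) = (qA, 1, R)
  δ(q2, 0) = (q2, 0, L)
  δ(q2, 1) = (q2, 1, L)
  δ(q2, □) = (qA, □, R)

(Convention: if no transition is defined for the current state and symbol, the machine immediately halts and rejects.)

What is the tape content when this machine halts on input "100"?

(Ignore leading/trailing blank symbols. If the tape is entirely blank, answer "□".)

Execution trace:
Initial: [q0]100
Step 1: δ(q0, 1) = (q0, 1, R) → 1[q0]00
Step 2: δ(q0, 0) = (q0, 0, R) → 10[q0]0
Step 3: δ(q0, 0) = (q0, 0, R) → 100[q0]□
Step 4: δ(q0, □) = (q1, □, L) → 10[q1]0□
Step 5: δ(q1, 0) = (q2, 1, L) → 1[q2]01□
Step 6: δ(q2, 0) = (q2, 0, L) → [q2]101□
Step 7: δ(q2, 1) = (q2, 1, L) → [q2]□101□
Step 8: δ(q2, □) = (qA, □, R) → □[qA]101□

The machine reaches the accept state qA and halts.

Final tape (ignoring leading/trailing blanks): 101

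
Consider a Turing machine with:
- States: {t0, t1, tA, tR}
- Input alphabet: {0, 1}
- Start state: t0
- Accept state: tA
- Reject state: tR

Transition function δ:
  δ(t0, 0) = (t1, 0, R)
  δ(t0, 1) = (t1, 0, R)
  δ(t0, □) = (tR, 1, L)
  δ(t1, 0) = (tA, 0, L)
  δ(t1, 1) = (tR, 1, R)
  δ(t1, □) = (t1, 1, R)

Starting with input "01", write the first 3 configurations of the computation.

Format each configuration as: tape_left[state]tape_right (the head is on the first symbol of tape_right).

Transitions applied:
Step 1: δ(t0, 0) = (t1, 0, R)
Step 2: δ(t1, 1) = (tR, 1, R)

The first 3 configurations are:
[t0]01 ⊢ 0[t1]1 ⊢ 01[tR]□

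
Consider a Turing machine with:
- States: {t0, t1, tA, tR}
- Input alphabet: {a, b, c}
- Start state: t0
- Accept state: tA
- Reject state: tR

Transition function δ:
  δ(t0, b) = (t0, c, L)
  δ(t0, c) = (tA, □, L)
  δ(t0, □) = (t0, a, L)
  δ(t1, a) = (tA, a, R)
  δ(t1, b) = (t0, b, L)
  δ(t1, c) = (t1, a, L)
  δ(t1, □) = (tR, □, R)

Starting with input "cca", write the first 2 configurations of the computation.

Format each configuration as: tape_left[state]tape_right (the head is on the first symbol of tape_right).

Transitions applied:
Step 1: δ(t0, c) = (tA, □, L)

The first 2 configurations are:
[t0]cca ⊢ [tA]□□ca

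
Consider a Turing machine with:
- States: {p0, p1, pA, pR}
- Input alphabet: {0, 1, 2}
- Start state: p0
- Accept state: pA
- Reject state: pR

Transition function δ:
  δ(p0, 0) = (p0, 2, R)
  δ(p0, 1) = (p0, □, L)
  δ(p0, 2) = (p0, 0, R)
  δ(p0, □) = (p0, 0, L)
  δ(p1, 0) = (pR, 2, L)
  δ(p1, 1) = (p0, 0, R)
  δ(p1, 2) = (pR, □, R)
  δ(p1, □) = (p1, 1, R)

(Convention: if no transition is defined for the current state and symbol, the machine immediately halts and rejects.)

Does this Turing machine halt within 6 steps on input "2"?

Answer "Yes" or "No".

Execution trace:
Initial: [p0]2
Step 1: δ(p0, 2) = (p0, 0, R) → 0[p0]□
Step 2: δ(p0, □) = (p0, 0, L) → [p0]00
Step 3: δ(p0, 0) = (p0, 2, R) → 2[p0]0
Step 4: δ(p0, 0) = (p0, 2, R) → 22[p0]□
Step 5: δ(p0, □) = (p0, 0, L) → 2[p0]20
Step 6: δ(p0, 2) = (p0, 0, R) → 20[p0]0

The machine has not reached a halting state after 6 steps.
The machine did not halt within the 6-step bound.

Answer: No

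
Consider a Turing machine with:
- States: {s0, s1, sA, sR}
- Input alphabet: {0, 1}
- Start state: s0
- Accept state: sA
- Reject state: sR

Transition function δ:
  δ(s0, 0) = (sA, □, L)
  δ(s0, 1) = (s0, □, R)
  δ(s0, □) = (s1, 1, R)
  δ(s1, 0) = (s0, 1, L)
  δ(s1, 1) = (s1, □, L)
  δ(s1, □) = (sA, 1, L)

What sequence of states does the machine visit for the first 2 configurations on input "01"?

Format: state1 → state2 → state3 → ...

Execution trace:
Initial: [s0]01
Step 1: δ(s0, 0) = (sA, □, L) → [sA]□□1

The machine reaches the accept state sA and halts.

State sequence: s0 → sA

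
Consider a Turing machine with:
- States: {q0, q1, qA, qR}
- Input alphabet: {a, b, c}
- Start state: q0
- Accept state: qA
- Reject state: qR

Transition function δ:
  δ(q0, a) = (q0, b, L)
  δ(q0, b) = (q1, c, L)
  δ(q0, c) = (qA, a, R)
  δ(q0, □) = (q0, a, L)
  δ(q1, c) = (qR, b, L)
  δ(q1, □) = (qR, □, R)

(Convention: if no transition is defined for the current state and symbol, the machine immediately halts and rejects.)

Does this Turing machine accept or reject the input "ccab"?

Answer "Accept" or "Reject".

Execution trace:
Initial: [q0]ccab
Step 1: δ(q0, c) = (qA, a, R) → a[qA]cab

The machine reaches the accept state qA and halts.

Answer: Accept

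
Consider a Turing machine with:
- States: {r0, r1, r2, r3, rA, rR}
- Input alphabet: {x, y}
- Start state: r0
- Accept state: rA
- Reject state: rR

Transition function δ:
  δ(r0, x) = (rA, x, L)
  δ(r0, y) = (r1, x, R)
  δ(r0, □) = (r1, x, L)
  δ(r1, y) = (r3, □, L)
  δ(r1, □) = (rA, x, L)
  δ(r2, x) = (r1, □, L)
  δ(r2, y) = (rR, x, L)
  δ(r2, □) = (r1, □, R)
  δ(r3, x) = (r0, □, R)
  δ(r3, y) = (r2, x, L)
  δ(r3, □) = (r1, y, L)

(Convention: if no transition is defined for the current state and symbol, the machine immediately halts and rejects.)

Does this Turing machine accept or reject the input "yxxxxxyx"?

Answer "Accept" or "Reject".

Execution trace:
Initial: [r0]yxxxxxyx
Step 1: δ(r0, y) = (r1, x, R) → x[r1]xxxxxyx

No transition is defined for δ(r1, x). By convention the machine halts and rejects.

Answer: Reject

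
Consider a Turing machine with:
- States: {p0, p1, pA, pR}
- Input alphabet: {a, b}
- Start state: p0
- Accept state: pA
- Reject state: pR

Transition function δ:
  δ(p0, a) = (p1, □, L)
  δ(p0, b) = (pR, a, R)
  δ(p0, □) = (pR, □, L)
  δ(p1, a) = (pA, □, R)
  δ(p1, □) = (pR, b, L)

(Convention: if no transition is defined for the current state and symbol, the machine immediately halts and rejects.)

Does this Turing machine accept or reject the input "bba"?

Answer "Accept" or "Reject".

Execution trace:
Initial: [p0]bba
Step 1: δ(p0, b) = (pR, a, R) → a[pR]ba

The machine reaches the reject state pR and halts.

Answer: Reject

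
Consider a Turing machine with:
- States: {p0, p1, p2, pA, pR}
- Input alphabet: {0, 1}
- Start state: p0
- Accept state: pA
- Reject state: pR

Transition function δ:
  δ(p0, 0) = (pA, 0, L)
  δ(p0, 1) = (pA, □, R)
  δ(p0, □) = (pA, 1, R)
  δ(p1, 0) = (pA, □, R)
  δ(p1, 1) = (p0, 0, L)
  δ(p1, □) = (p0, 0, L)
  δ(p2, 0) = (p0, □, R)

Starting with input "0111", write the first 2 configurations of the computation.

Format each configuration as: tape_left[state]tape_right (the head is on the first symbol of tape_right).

Transitions applied:
Step 1: δ(p0, 0) = (pA, 0, L)

The first 2 configurations are:
[p0]0111 ⊢ [pA]□0111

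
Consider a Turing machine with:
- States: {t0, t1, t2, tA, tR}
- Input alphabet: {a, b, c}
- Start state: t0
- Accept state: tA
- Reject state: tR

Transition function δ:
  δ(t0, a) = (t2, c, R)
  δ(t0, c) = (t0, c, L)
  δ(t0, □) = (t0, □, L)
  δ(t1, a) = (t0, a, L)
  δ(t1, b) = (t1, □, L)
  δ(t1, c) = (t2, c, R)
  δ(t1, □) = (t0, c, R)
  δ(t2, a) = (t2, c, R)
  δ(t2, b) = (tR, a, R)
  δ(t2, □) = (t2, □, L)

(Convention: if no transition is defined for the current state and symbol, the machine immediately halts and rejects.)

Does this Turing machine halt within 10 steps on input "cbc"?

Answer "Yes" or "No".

Execution trace:
Initial: [t0]cbc
Step 1: δ(t0, c) = (t0, c, L) → [t0]□cbc
Step 2: δ(t0, □) = (t0, □, L) → [t0]□□cbc
Step 3: δ(t0, □) = (t0, □, L) → [t0]□□□cbc
Step 4: δ(t0, □) = (t0, □, L) → [t0]□□□□cbc
Step 5: δ(t0, □) = (t0, □, L) → [t0]□□□□□cbc
Step 6: δ(t0, □) = (t0, □, L) → [t0]□□□□□□cbc
Step 7: δ(t0, □) = (t0, □, L) → [t0]□□□□□□□cbc
Step 8: δ(t0, □) = (t0, □, L) → [t0]□□□□□□□□cbc
Step 9: δ(t0, □) = (t0, □, L) → [t0]□□□□□□□□□cbc
Step 10: δ(t0, □) = (t0, □, L) → [t0]□□□□□□□□□□cbc

The machine has not reached a halting state after 10 steps.
The machine did not halt within the 10-step bound.

Answer: No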